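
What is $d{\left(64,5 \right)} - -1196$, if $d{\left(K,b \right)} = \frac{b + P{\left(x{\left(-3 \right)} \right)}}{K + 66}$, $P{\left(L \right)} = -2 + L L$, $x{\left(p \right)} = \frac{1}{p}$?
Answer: $\frac{699674}{585} \approx 1196.0$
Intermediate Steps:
$P{\left(L \right)} = -2 + L^{2}$
$d{\left(K,b \right)} = \frac{- \frac{17}{9} + b}{66 + K}$ ($d{\left(K,b \right)} = \frac{b - \left(2 - \left(\frac{1}{-3}\right)^{2}\right)}{K + 66} = \frac{b - \left(2 - \left(- \frac{1}{3}\right)^{2}\right)}{66 + K} = \frac{b + \left(-2 + \frac{1}{9}\right)}{66 + K} = \frac{b - \frac{17}{9}}{66 + K} = \frac{- \frac{17}{9} + b}{66 + K}$)
$d{\left(64,5 \right)} - -1196 = \frac{- \frac{17}{9} + 5}{66 + 64} - -1196 = \frac{1}{130} \cdot \frac{28}{9} + 1196 = \frac{14}{585} + 1196 = \frac{699674}{585}$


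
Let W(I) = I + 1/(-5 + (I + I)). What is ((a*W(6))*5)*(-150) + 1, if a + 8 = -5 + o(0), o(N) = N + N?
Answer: 419257/7 ≈ 59894.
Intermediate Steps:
o(N) = 2*N
a = -13 (a = -8 + (-5 + 2*0) = -8 + (-5 + 0) = -8 - 5 = -13)
W(I) = I + 1/(-5 + 2*I)
((a*W(6))*5)*(-150) + 1 = (-13*(1 - 5*6 + 2*6**2)/(-5 + 2*6)*5)*(-150) + 1 = (-13*(1 - 30 + 2*36)/(-5 + 12)*5)*(-150) + 1 = (-13*(1 - 30 + 72)/7*5)*(-150) + 1 = (-13*43/7*5)*(-150) + 1 = -559/7*5*(-150) + 1 = -2795/7*(-150) + 1 = 419250/7 + 1 = 419257/7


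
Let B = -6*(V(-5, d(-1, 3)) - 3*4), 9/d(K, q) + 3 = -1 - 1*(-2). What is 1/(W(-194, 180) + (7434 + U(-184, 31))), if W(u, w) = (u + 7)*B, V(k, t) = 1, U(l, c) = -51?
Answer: -1/4959 ≈ -0.00020165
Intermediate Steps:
d(K, q) = -9/2 (d(K, q) = 9/(-3 + (-1 - 1*(-2))) = 9/(-3 + (-1 + 2)) = 9/(-3 + 1) = 9/(-2) = 9*(-½) = -9/2)
B = 66 (B = -6*(1 - 3*4) = -6*(1 - 12) = -6*(-11) = 66)
W(u, w) = 462 + 66*u (W(u, w) = (u + 7)*66 = (7 + u)*66 = 462 + 66*u)
1/(W(-194, 180) + (7434 + U(-184, 31))) = 1/((462 + 66*(-194)) + (7434 - 51)) = 1/((462 - 12804) + 7383) = 1/(-12342 + 7383) = 1/(-4959) = -1/4959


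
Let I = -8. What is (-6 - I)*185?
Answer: 370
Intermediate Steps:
(-6 - I)*185 = (-6 - 1*(-8))*185 = (-6 + 8)*185 = 2*185 = 370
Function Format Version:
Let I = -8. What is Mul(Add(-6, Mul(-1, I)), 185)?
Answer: 370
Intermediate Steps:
Mul(Add(-6, Mul(-1, I)), 185) = Mul(Add(-6, Mul(-1, -8)), 185) = Mul(Add(-6, 8), 185) = Mul(2, 185) = 370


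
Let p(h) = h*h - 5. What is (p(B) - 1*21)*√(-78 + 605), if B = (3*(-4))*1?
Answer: 118*√527 ≈ 2708.9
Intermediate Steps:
B = -12 (B = -12*1 = -12)
p(h) = -5 + h² (p(h) = h² - 5 = -5 + h²)
(p(B) - 1*21)*√(-78 + 605) = ((-5 + (-12)²) - 1*21)*√(-78 + 605) = ((-5 + 144) - 21)*√527 = (139 - 21)*√527 = 118*√527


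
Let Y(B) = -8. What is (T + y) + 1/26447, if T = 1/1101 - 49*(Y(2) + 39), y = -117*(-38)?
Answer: 85228843817/29118147 ≈ 2927.0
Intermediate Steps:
y = 4446
T = -1672418/1101 (T = 1/1101 - 49*(-8 + 39) = 1/1101 - 49*31 = 1/1101 - 1519 = -1672418/1101 ≈ -1519.0)
(T + y) + 1/26447 = (-1672418/1101 + 4446) + 1/26447 = 3222628/1101 + 1/26447 = 85228843817/29118147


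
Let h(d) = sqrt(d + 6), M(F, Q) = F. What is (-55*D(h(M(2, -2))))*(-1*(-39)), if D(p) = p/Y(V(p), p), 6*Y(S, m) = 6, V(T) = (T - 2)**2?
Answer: -4290*sqrt(2) ≈ -6067.0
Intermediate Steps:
V(T) = (-2 + T)**2
Y(S, m) = 1 (Y(S, m) = (1/6)*6 = 1)
h(d) = sqrt(6 + d)
D(p) = p (D(p) = p/1 = p*1 = p)
(-55*D(h(M(2, -2))))*(-1*(-39)) = (-55*sqrt(6 + 2))*(-1*(-39)) = -110*sqrt(2)*39 = -4290*sqrt(2)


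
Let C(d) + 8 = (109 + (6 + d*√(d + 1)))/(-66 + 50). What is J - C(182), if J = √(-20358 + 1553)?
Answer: 243/16 + 91*√183/8 + I*√18805 ≈ 169.07 + 137.13*I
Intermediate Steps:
J = I*√18805 (J = √(-18805) = I*√18805 ≈ 137.13*I)
C(d) = -243/16 - d*√(1 + d)/16 (C(d) = -8 + (109 + (6 + d*√(d + 1)))/(-66 + 50) = -8 + (109 + (6 + d*√(1 + d)))/(-16) = -8 + (115 + d*√(1 + d))*(-1/16) = -8 + (-115/16 - d*√(1 + d)/16) = -243/16 - d*√(1 + d)/16)
J - C(182) = I*√18805 - (-243/16 - 1/16*182*√(1 + 182)) = I*√18805 - (-243/16 - 1/16*182*√183) = I*√18805 - (-243/16 - 91*√183/8) = I*√18805 + (243/16 + 91*√183/8) = 243/16 + 91*√183/8 + I*√18805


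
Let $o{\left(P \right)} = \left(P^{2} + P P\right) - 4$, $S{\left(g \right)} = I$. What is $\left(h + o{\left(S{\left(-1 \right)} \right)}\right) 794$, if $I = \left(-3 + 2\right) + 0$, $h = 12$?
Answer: $7940$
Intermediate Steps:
$I = -1$ ($I = -1 + 0 = -1$)
$S{\left(g \right)} = -1$
$o{\left(P \right)} = -4 + 2 P^{2}$ ($o{\left(P \right)} = \left(P^{2} + P^{2}\right) - 4 = 2 P^{2} - 4 = -4 + 2 P^{2}$)
$\left(h + o{\left(S{\left(-1 \right)} \right)}\right) 794 = \left(12 - \left(4 - 2 \left(-1\right)^{2}\right)\right) 794 = \left(12 + \left(-4 + 2 \cdot 1\right)\right) 794 = \left(12 + \left(-4 + 2\right)\right) 794 = \left(12 - 2\right) 794 = 10 \cdot 794 = 7940$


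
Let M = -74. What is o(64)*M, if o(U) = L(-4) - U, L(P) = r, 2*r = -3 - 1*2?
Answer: 4921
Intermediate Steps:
r = -5/2 (r = (-3 - 1*2)/2 = (-3 - 2)/2 = (½)*(-5) = -5/2 ≈ -2.5000)
L(P) = -5/2
o(U) = -5/2 - U
o(64)*M = (-5/2 - 1*64)*(-74) = (-5/2 - 64)*(-74) = -133/2*(-74) = 4921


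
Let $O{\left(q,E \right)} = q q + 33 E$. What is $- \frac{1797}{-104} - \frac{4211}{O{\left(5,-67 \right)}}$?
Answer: $\frac{2183093}{113672} \approx 19.205$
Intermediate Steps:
$O{\left(q,E \right)} = q^{2} + 33 E$
$- \frac{1797}{-104} - \frac{4211}{O{\left(5,-67 \right)}} = - \frac{1797}{-104} - \frac{4211}{5^{2} + 33 \left(-67\right)} = \left(-1797\right) \left(- \frac{1}{104}\right) - \frac{4211}{25 - 2211} = \frac{1797}{104} - \frac{4211}{-2186} = \frac{1797}{104} - - \frac{4211}{2186} = \frac{1797}{104} + \frac{4211}{2186} = \frac{2183093}{113672}$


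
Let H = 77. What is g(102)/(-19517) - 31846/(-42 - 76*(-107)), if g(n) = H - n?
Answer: -310668066/78946265 ≈ -3.9352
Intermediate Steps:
g(n) = 77 - n
g(102)/(-19517) - 31846/(-42 - 76*(-107)) = (77 - 1*102)/(-19517) - 31846/(-42 - 76*(-107)) = (77 - 102)*(-1/19517) - 31846/(-42 + 8132) = -25*(-1/19517) - 31846/8090 = 25/19517 - 31846*1/8090 = 25/19517 - 15923/4045 = -310668066/78946265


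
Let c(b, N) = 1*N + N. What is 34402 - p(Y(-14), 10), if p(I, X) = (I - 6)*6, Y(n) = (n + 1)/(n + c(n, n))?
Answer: 241053/7 ≈ 34436.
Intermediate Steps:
c(b, N) = 2*N (c(b, N) = N + N = 2*N)
Y(n) = (1 + n)/(3*n) (Y(n) = (n + 1)/(n + 2*n) = (1 + n)/((3*n)) = (1 + n)*(1/(3*n)) = (1 + n)/(3*n))
p(I, X) = -36 + 6*I (p(I, X) = (-6 + I)*6 = -36 + 6*I)
34402 - p(Y(-14), 10) = 34402 - (-36 + 6*((⅓)*(1 - 14)/(-14))) = 34402 - (-36 + 6*((⅓)*(-1/14)*(-13))) = 34402 - (-36 + 6*(13/42)) = 34402 - (-36 + 13/7) = 34402 - 1*(-239/7) = 34402 + 239/7 = 241053/7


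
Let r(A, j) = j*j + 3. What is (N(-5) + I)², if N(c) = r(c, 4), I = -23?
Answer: 16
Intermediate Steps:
r(A, j) = 3 + j² (r(A, j) = j² + 3 = 3 + j²)
N(c) = 19 (N(c) = 3 + 4² = 3 + 16 = 19)
(N(-5) + I)² = (19 - 23)² = (-4)² = 16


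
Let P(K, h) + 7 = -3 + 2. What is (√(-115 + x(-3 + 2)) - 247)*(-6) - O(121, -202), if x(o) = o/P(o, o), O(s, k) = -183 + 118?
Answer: 1547 - 3*I*√1838/2 ≈ 1547.0 - 64.308*I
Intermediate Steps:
P(K, h) = -8 (P(K, h) = -7 + (-3 + 2) = -7 - 1 = -8)
O(s, k) = -65
x(o) = -o/8 (x(o) = o/(-8) = o*(-⅛) = -o/8)
(√(-115 + x(-3 + 2)) - 247)*(-6) - O(121, -202) = (√(-115 - (-3 + 2)/8) - 247)*(-6) - 1*(-65) = (√(-115 - ⅛*(-1)) - 247)*(-6) + 65 = (√(-115 + ⅛) - 247)*(-6) + 65 = (√(-919/8) - 247)*(-6) + 65 = (I*√1838/4 - 247)*(-6) + 65 = (-247 + I*√1838/4)*(-6) + 65 = (1482 - 3*I*√1838/2) + 65 = 1547 - 3*I*√1838/2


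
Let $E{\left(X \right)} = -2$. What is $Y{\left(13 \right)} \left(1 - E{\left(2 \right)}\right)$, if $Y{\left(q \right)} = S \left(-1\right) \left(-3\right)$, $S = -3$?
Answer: $-27$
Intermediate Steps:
$Y{\left(q \right)} = -9$ ($Y{\left(q \right)} = \left(-3\right) \left(-1\right) \left(-3\right) = 3 \left(-3\right) = -9$)
$Y{\left(13 \right)} \left(1 - E{\left(2 \right)}\right) = - 9 \left(1 - -2\right) = - 9 \left(1 + 2\right) = \left(-9\right) 3 = -27$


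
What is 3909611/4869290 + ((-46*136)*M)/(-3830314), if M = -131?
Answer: 5492239649207/9325454828530 ≈ 0.58895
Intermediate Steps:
3909611/4869290 + ((-46*136)*M)/(-3830314) = 3909611/4869290 + (-46*136*(-131))/(-3830314) = 3909611*(1/4869290) - 6256*(-131)*(-1/3830314) = 3909611/4869290 + 819536*(-1/3830314) = 3909611/4869290 - 409768/1915157 = 5492239649207/9325454828530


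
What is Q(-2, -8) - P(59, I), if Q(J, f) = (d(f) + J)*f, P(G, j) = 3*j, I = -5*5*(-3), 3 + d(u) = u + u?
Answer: -57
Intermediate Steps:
d(u) = -3 + 2*u (d(u) = -3 + (u + u) = -3 + 2*u)
I = 75 (I = -25*(-3) = 75)
Q(J, f) = f*(-3 + J + 2*f) (Q(J, f) = ((-3 + 2*f) + J)*f = (-3 + J + 2*f)*f = f*(-3 + J + 2*f))
Q(-2, -8) - P(59, I) = -8*(-3 - 2 + 2*(-8)) - 3*75 = -8*(-3 - 2 - 16) - 1*225 = -8*(-21) - 225 = 168 - 225 = -57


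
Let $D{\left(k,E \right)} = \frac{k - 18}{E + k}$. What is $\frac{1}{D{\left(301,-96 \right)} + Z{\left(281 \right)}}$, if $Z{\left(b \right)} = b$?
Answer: $\frac{205}{57888} \approx 0.0035413$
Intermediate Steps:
$D{\left(k,E \right)} = \frac{-18 + k}{E + k}$
$\frac{1}{D{\left(301,-96 \right)} + Z{\left(281 \right)}} = \frac{1}{\frac{-18 + 301}{-96 + 301} + 281} = \frac{1}{\frac{1}{205} \cdot 283 + 281} = \frac{1}{\frac{283}{205} + 281} = \frac{1}{\frac{57888}{205}} = \frac{205}{57888}$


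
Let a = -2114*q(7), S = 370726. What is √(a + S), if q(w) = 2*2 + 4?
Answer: √353814 ≈ 594.82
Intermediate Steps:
q(w) = 8 (q(w) = 4 + 4 = 8)
a = -16912 (a = -2114*8 = -16912)
√(a + S) = √(-16912 + 370726) = √353814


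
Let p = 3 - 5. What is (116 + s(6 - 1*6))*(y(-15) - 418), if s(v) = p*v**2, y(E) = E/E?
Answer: -48372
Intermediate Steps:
y(E) = 1
p = -2
s(v) = -2*v**2
(116 + s(6 - 1*6))*(y(-15) - 418) = (116 - 2*(6 - 1*6)**2)*(1 - 418) = (116 - 2*(6 - 6)**2)*(-417) = (116 - 2*0**2)*(-417) = (116 - 2*0)*(-417) = (116 + 0)*(-417) = 116*(-417) = -48372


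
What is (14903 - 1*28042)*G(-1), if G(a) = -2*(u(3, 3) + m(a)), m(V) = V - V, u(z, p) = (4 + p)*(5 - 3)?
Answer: 367892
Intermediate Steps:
u(z, p) = 8 + 2*p (u(z, p) = (4 + p)*2 = 8 + 2*p)
m(V) = 0
G(a) = -28 (G(a) = -2*((8 + 2*3) + 0) = -2*((8 + 6) + 0) = -2*(14 + 0) = -2*14 = -28)
(14903 - 1*28042)*G(-1) = (14903 - 1*28042)*(-28) = (14903 - 28042)*(-28) = -13139*(-28) = 367892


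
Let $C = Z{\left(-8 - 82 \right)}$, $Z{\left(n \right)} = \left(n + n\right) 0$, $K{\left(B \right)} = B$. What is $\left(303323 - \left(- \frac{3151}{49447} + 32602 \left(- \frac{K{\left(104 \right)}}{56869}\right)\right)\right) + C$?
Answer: $\frac{853112548283084}{2812001443} \approx 3.0338 \cdot 10^{5}$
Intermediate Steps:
$Z{\left(n \right)} = 0$ ($Z{\left(n \right)} = 2 n 0 = 0$)
$C = 0$
$\left(303323 - \left(- \frac{3151}{49447} + 32602 \left(- \frac{K{\left(104 \right)}}{56869}\right)\right)\right) + C = \left(303323 + \left(- \frac{32602}{\left(-56869\right) \frac{1}{104}} + \frac{6302}{98894}\right)\right) + 0 = \left(303323 - \left(- \frac{3151}{49447} + \frac{32602}{\left(-56869\right) \frac{1}{104}}\right)\right) + 0 = \left(303323 - \left(- \frac{3151}{49447} + \frac{32602}{- \frac{56869}{104}}\right)\right) + 0 = \left(303323 + \left(\left(-32602\right) \left(- \frac{104}{56869}\right) + \frac{3151}{49447}\right)\right) + 0 = \left(303323 + \left(\frac{3390608}{56869} + \frac{3151}{49447}\right)\right) + 0 = \left(303323 + \frac{167834587995}{2812001443}\right) + 0 = \frac{853112548283084}{2812001443} + 0 = \frac{853112548283084}{2812001443}$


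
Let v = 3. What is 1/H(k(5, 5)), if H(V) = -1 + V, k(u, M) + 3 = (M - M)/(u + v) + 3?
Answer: -1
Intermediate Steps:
k(u, M) = 0 (k(u, M) = -3 + ((M - M)/(u + 3) + 3) = -3 + (0/(3 + u) + 3) = -3 + (0 + 3) = -3 + 3 = 0)
1/H(k(5, 5)) = 1/(-1 + 0) = 1/(-1) = -1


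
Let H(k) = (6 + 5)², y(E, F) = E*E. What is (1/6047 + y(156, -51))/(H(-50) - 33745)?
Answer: -147159793/203324328 ≈ -0.72377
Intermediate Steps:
y(E, F) = E²
H(k) = 121 (H(k) = 11² = 121)
(1/6047 + y(156, -51))/(H(-50) - 33745) = (1/6047 + 156²)/(121 - 33745) = (1/6047 + 24336)/(-33624) = (147159793/6047)*(-1/33624) = -147159793/203324328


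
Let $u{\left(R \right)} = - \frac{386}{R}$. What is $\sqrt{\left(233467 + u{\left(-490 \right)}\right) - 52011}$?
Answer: $\frac{3 \sqrt{24698285}}{35} \approx 425.98$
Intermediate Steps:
$\sqrt{\left(233467 + u{\left(-490 \right)}\right) - 52011} = \sqrt{\left(233467 - \frac{386}{-490}\right) - 52011} = \sqrt{\left(233467 - - \frac{193}{245}\right) - 52011} = \sqrt{\left(233467 + \frac{193}{245}\right) - 52011} = \sqrt{\frac{57199608}{245} - 52011} = \sqrt{\frac{44456913}{245}} = \frac{3 \sqrt{24698285}}{35}$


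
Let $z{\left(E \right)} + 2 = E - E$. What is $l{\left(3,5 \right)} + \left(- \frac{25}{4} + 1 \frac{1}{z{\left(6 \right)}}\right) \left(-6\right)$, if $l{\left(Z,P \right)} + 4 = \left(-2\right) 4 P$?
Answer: $- \frac{7}{2} \approx -3.5$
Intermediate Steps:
$z{\left(E \right)} = -2$ ($z{\left(E \right)} = -2 + \left(E - E\right) = -2 + 0 = -2$)
$l{\left(Z,P \right)} = -4 - 8 P$ ($l{\left(Z,P \right)} = -4 + \left(-2\right) 4 P = -4 - 8 P$)
$l{\left(3,5 \right)} + \left(- \frac{25}{4} + 1 \frac{1}{z{\left(6 \right)}}\right) \left(-6\right) = \left(-4 - 40\right) + \left(- \frac{25}{4} + 1 \frac{1}{-2}\right) \left(-6\right) = \left(-4 - 40\right) + \left(\left(-25\right) \frac{1}{4} + 1 \left(- \frac{1}{2}\right)\right) \left(-6\right) = -44 + \left(- \frac{25}{4} - \frac{1}{2}\right) \left(-6\right) = -44 - - \frac{81}{2} = -44 + \frac{81}{2} = - \frac{7}{2}$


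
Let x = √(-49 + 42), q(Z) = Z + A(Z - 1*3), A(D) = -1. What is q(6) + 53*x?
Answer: 5 + 53*I*√7 ≈ 5.0 + 140.22*I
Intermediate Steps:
q(Z) = -1 + Z (q(Z) = Z - 1 = -1 + Z)
x = I*√7 (x = √(-7) = I*√7 ≈ 2.6458*I)
q(6) + 53*x = (-1 + 6) + 53*(I*√7) = 5 + 53*I*√7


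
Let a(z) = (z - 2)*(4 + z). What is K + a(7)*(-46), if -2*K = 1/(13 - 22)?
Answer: -45539/18 ≈ -2529.9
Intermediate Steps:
a(z) = (-2 + z)*(4 + z)
K = 1/18 (K = -1/(2*(13 - 22)) = -½/(-9) = -½*(-⅑) = 1/18 ≈ 0.055556)
K + a(7)*(-46) = 1/18 + (-8 + 7² + 2*7)*(-46) = 1/18 + (-8 + 49 + 14)*(-46) = 1/18 + 55*(-46) = 1/18 - 2530 = -45539/18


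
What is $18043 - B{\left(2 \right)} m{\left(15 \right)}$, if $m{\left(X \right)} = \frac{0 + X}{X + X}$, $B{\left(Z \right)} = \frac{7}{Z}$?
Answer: $\frac{72165}{4} \approx 18041.0$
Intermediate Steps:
$m{\left(X \right)} = \frac{1}{2}$ ($m{\left(X \right)} = \frac{X}{2 X} = X \frac{1}{2 X} = \frac{1}{2}$)
$18043 - B{\left(2 \right)} m{\left(15 \right)} = 18043 - \frac{7}{2} \cdot \frac{1}{2} = 18043 - \frac{7}{4} = \frac{72165}{4}$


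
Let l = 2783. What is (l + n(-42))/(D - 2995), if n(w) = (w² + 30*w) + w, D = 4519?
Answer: 3245/1524 ≈ 2.1293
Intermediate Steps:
n(w) = w² + 31*w
(l + n(-42))/(D - 2995) = (2783 - 42*(31 - 42))/(4519 - 2995) = (2783 - 42*(-11))/1524 = (2783 + 462)*(1/1524) = 3245*(1/1524) = 3245/1524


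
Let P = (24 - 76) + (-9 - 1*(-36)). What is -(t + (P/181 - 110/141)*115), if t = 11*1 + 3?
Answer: 2337731/25521 ≈ 91.600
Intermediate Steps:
P = -25 (P = -52 + (-9 + 36) = -52 + 27 = -25)
t = 14 (t = 11 + 3 = 14)
-(t + (P/181 - 110/141)*115) = -(14 + (-25/181 - 110/141)*115) = -(14 - 23435/25521*115) = -(14 - 2695025/25521) = -1*(-2337731/25521) = 2337731/25521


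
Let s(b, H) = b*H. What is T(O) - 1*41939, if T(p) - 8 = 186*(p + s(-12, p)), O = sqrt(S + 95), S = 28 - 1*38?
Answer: -41931 - 2046*sqrt(85) ≈ -60794.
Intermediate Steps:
S = -10 (S = 28 - 38 = -10)
s(b, H) = H*b
O = sqrt(85) (O = sqrt(-10 + 95) = sqrt(85) ≈ 9.2195)
T(p) = 8 - 2046*p (T(p) = 8 + 186*(p + p*(-12)) = 8 + 186*(p - 12*p) = 8 + 186*(-11*p) = 8 - 2046*p)
T(O) - 1*41939 = (8 - 2046*sqrt(85)) - 1*41939 = (8 - 2046*sqrt(85)) - 41939 = -41931 - 2046*sqrt(85)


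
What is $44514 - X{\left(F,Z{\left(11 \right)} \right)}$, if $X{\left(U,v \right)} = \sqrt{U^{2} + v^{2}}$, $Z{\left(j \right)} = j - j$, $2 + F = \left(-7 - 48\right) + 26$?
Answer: $44483$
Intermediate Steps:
$F = -31$ ($F = -2 + \left(\left(-7 - 48\right) + 26\right) = -2 + \left(-55 + 26\right) = -2 - 29 = -31$)
$Z{\left(j \right)} = 0$
$44514 - X{\left(F,Z{\left(11 \right)} \right)} = 44514 - \sqrt{\left(-31\right)^{2} + 0^{2}} = 44514 - \sqrt{961 + 0} = 44514 - \sqrt{961} = 44514 - 31 = 44483$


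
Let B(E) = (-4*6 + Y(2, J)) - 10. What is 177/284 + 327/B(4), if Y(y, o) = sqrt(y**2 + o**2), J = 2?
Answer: -738579/81508 - 327*sqrt(2)/574 ≈ -9.8671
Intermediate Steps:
Y(y, o) = sqrt(o**2 + y**2)
B(E) = -34 + 2*sqrt(2) (B(E) = (-4*6 + sqrt(2**2 + 2**2)) - 10 = (-24 + sqrt(4 + 4)) - 10 = (-24 + sqrt(8)) - 10 = (-24 + 2*sqrt(2)) - 10 = -34 + 2*sqrt(2))
177/284 + 327/B(4) = 177/284 + 327/(-34 + 2*sqrt(2))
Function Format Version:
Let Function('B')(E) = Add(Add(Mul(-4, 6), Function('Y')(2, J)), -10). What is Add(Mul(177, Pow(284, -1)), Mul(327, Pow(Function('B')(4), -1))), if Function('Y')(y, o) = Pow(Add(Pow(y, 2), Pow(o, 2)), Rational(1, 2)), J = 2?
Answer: Add(Rational(-738579, 81508), Mul(Rational(-327, 574), Pow(2, Rational(1, 2)))) ≈ -9.8671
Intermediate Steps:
Function('Y')(y, o) = Pow(Add(Pow(o, 2), Pow(y, 2)), Rational(1, 2))
Function('B')(E) = Add(-34, Mul(2, Pow(2, Rational(1, 2)))) (Function('B')(E) = Add(Add(Mul(-4, 6), Pow(Add(Pow(2, 2), Pow(2, 2)), Rational(1, 2))), -10) = Add(Add(-24, Pow(Add(4, 4), Rational(1, 2))), -10) = Add(Add(-24, Pow(8, Rational(1, 2))), -10) = Add(Add(-24, Mul(2, Pow(2, Rational(1, 2)))), -10) = Add(-34, Mul(2, Pow(2, Rational(1, 2)))))
Add(Mul(177, Pow(284, -1)), Mul(327, Pow(Function('B')(4), -1))) = Add(Mul(177, Pow(284, -1)), Mul(327, Pow(Add(-34, Mul(2, Pow(2, Rational(1, 2)))), -1))) = Add(Mul(177, Rational(1, 284)), Mul(327, Pow(Add(-34, Mul(2, Pow(2, Rational(1, 2)))), -1))) = Add(Rational(177, 284), Mul(327, Pow(Add(-34, Mul(2, Pow(2, Rational(1, 2)))), -1)))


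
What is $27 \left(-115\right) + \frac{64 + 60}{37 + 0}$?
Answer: $- \frac{114761}{37} \approx -3101.6$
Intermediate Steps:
$27 \left(-115\right) + \frac{64 + 60}{37 + 0} = -3105 + \frac{124}{37} = - \frac{114761}{37}$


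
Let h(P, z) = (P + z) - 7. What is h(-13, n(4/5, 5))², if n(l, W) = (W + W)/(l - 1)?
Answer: 4900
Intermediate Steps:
n(l, W) = 2*W/(-1 + l) (n(l, W) = (2*W)/(-1 + l) = 2*W/(-1 + l))
h(P, z) = -7 + P + z
h(-13, n(4/5, 5))² = (-7 - 13 + 2*5/(-1 + 4/5))² = (-7 - 13 + 2*5/(-1 + 4*(⅕)))² = (-7 - 13 + 2*5/(-1 + ⅘))² = (-7 - 13 + 2*5/(-⅕))² = (-7 - 13 + 2*5*(-5))² = (-7 - 13 - 50)² = (-70)² = 4900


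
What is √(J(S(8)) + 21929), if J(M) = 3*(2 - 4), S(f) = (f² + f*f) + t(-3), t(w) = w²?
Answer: √21923 ≈ 148.06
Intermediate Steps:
S(f) = 9 + 2*f² (S(f) = (f² + f*f) + (-3)² = (f² + f²) + 9 = 2*f² + 9 = 9 + 2*f²)
J(M) = -6 (J(M) = 3*(-2) = -6)
√(J(S(8)) + 21929) = √(-6 + 21929) = √21923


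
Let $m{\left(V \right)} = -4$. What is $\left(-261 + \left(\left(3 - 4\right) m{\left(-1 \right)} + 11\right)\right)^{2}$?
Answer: $60516$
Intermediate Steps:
$\left(-261 + \left(\left(3 - 4\right) m{\left(-1 \right)} + 11\right)\right)^{2} = \left(-261 + \left(\left(3 - 4\right) \left(-4\right) + 11\right)\right)^{2} = \left(-261 + \left(\left(-1\right) \left(-4\right) + 11\right)\right)^{2} = \left(-261 + \left(4 + 11\right)\right)^{2} = \left(-261 + 15\right)^{2} = \left(-246\right)^{2} = 60516$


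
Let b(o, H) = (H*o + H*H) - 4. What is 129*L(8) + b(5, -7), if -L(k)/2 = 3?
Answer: -764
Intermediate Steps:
L(k) = -6 (L(k) = -2*3 = -6)
b(o, H) = -4 + H² + H*o (b(o, H) = (H*o + H²) - 4 = (H² + H*o) - 4 = -4 + H² + H*o)
129*L(8) + b(5, -7) = 129*(-6) + (-4 + (-7)² - 7*5) = -774 + (-4 + 49 - 35) = -774 + 10 = -764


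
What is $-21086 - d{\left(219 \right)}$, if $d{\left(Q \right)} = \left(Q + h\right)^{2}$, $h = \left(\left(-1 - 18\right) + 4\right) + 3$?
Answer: $-63935$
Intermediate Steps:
$h = -12$ ($h = \left(\left(-1 - 18\right) + 4\right) + 3 = \left(-19 + 4\right) + 3 = -15 + 3 = -12$)
$d{\left(Q \right)} = \left(-12 + Q\right)^{2}$ ($d{\left(Q \right)} = \left(Q - 12\right)^{2} = \left(-12 + Q\right)^{2}$)
$-21086 - d{\left(219 \right)} = -21086 - \left(-12 + 219\right)^{2} = -21086 - 207^{2} = -21086 - 42849 = -63935$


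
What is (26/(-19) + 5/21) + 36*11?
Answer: 157553/399 ≈ 394.87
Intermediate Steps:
(26/(-19) + 5/21) + 36*11 = (26*(-1/19) + 5*(1/21)) + 396 = (-26/19 + 5/21) + 396 = -451/399 + 396 = 157553/399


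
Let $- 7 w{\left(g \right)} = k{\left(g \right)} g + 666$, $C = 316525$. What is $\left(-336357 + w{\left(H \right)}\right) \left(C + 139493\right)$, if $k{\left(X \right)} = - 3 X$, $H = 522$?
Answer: $- \frac{701224806834}{7} \approx -1.0017 \cdot 10^{11}$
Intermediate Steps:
$w{\left(g \right)} = - \frac{666}{7} + \frac{3 g^{2}}{7}$ ($w{\left(g \right)} = - \frac{- 3 g g + 666}{7} = - \frac{- 3 g^{2} + 666}{7} = - \frac{666 - 3 g^{2}}{7} = - \frac{666}{7} + \frac{3 g^{2}}{7}$)
$\left(-336357 + w{\left(H \right)}\right) \left(C + 139493\right) = \left(-336357 - \left(\frac{666}{7} - \frac{3 \cdot 522^{2}}{7}\right)\right) \left(316525 + 139493\right) = \left(-336357 + \left(- \frac{666}{7} + \frac{3}{7} \cdot 272484\right)\right) 456018 = \left(-336357 + \left(- \frac{666}{7} + \frac{817452}{7}\right)\right) 456018 = \left(-336357 + \frac{816786}{7}\right) 456018 = \left(- \frac{1537713}{7}\right) 456018 = - \frac{701224806834}{7}$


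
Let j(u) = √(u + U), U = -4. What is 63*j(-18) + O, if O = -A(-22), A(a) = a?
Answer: 22 + 63*I*√22 ≈ 22.0 + 295.5*I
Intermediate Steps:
O = 22 (O = -1*(-22) = 22)
j(u) = √(-4 + u) (j(u) = √(u - 4) = √(-4 + u))
63*j(-18) + O = 63*√(-4 - 18) + 22 = 63*√(-22) + 22 = 63*(I*√22) + 22 = 63*I*√22 + 22 = 22 + 63*I*√22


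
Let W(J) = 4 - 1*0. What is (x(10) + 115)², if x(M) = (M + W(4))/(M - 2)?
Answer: 218089/16 ≈ 13631.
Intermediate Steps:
W(J) = 4 (W(J) = 4 + 0 = 4)
x(M) = (4 + M)/(-2 + M) (x(M) = (M + 4)/(M - 2) = (4 + M)/(-2 + M))
(x(10) + 115)² = ((4 + 10)/(-2 + 10) + 115)² = (14/8 + 115)² = ((⅛)*14 + 115)² = (7/4 + 115)² = (467/4)² = 218089/16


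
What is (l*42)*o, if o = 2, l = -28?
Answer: -2352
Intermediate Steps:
(l*42)*o = -28*42*2 = -1176*2 = -2352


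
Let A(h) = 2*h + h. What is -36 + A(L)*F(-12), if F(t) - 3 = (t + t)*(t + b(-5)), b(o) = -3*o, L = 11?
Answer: -2313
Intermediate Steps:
A(h) = 3*h
F(t) = 3 + 2*t*(15 + t) (F(t) = 3 + (t + t)*(t - 3*(-5)) = 3 + (2*t)*(t + 15) = 3 + (2*t)*(15 + t) = 3 + 2*t*(15 + t))
-36 + A(L)*F(-12) = -36 + (3*11)*(3 + 2*(-12)**2 + 30*(-12)) = -36 + 33*(3 + 2*144 - 360) = -36 + 33*(3 + 288 - 360) = -36 + 33*(-69) = -36 - 2277 = -2313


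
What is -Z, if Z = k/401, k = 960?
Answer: -960/401 ≈ -2.3940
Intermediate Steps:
Z = 960/401 ≈ 2.3940
-Z = -1*960/401 = -960/401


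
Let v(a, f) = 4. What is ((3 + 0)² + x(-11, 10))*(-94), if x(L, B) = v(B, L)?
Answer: -1222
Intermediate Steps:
x(L, B) = 4
((3 + 0)² + x(-11, 10))*(-94) = ((3 + 0)² + 4)*(-94) = (3² + 4)*(-94) = (9 + 4)*(-94) = 13*(-94) = -1222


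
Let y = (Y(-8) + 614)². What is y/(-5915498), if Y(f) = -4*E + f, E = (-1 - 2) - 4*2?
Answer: -211250/2957749 ≈ -0.071423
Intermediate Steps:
E = -11 (E = -3 - 8 = -11)
Y(f) = 44 + f (Y(f) = -4*(-11) + f = 44 + f)
y = 422500 (y = ((44 - 8) + 614)² = (36 + 614)² = 650² = 422500)
y/(-5915498) = 422500/(-5915498) = 422500*(-1/5915498) = -211250/2957749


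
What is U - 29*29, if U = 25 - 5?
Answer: -821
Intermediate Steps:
U = 20
U - 29*29 = 20 - 29*29 = 20 - 841 = -821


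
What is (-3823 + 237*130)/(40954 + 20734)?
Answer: 26987/61688 ≈ 0.43748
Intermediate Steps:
(-3823 + 237*130)/(40954 + 20734) = (-3823 + 30810)/61688 = 26987*(1/61688) = 26987/61688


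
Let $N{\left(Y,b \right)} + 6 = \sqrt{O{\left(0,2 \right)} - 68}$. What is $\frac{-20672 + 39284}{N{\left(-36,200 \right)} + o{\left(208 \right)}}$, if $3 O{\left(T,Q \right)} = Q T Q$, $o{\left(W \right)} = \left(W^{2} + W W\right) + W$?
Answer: $\frac{201777345}{940261621} - \frac{4653 i \sqrt{17}}{940261621} \approx 0.2146 - 2.0404 \cdot 10^{-5} i$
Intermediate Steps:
$o{\left(W \right)} = W + 2 W^{2}$ ($o{\left(W \right)} = \left(W^{2} + W^{2}\right) + W = 2 W^{2} + W = W + 2 W^{2}$)
$O{\left(T,Q \right)} = \frac{T Q^{2}}{3}$ ($O{\left(T,Q \right)} = \frac{Q T Q}{3} = \frac{T Q^{2}}{3}$)
$N{\left(Y,b \right)} = -6 + 2 i \sqrt{17}$ ($N{\left(Y,b \right)} = -6 + \sqrt{\frac{1}{3} \cdot 0 \cdot 2^{2} - 68} = -6 + \sqrt{\frac{1}{3} \cdot 0 \cdot 4 - 68} = -6 + \sqrt{0 - 68} = -6 + \sqrt{-68} = -6 + 2 i \sqrt{17}$)
$\frac{-20672 + 39284}{N{\left(-36,200 \right)} + o{\left(208 \right)}} = \frac{-20672 + 39284}{\left(-6 + 2 i \sqrt{17}\right) + 208 \left(1 + 2 \cdot 208\right)} = \frac{18612}{\left(-6 + 2 i \sqrt{17}\right) + 208 \left(1 + 416\right)} = \frac{18612}{\left(-6 + 2 i \sqrt{17}\right) + 208 \cdot 417} = \frac{18612}{\left(-6 + 2 i \sqrt{17}\right) + 86736} = \frac{18612}{86730 + 2 i \sqrt{17}}$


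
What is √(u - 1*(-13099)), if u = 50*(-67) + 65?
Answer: √9814 ≈ 99.066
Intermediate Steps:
u = -3285 (u = -3350 + 65 = -3285)
√(u - 1*(-13099)) = √(-3285 - 1*(-13099)) = √(-3285 + 13099) = √9814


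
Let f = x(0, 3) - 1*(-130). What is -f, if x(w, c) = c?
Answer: -133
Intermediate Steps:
f = 133 (f = 3 - 1*(-130) = 3 + 130 = 133)
-f = -1*133 = -133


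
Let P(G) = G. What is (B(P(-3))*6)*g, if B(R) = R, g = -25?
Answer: 450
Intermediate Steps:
(B(P(-3))*6)*g = -3*6*(-25) = -18*(-25) = 450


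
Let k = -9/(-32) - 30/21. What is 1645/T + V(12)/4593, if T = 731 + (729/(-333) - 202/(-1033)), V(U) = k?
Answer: 2694964756999/1194446173536 ≈ 2.2562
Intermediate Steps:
k = -257/224 (k = -9*(-1/32) - 30*1/21 = 9/32 - 10/7 = -257/224 ≈ -1.1473)
V(U) = -257/224
T = 27863352/38221 (T = 731 + (729*(-1/333) - 202*(-1/1033)) = 731 + (-81/37 + 202/1033) = 731 - 76199/38221 = 27863352/38221 ≈ 729.01)
1645/T + V(12)/4593 = 1645/(27863352/38221) - 257/224/4593 = 1645*(38221/27863352) - 257/224*1/4593 = 62873545/27863352 - 257/1028832 = 2694964756999/1194446173536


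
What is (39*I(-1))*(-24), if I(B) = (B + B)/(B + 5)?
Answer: 468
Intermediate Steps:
I(B) = 2*B/(5 + B) (I(B) = (2*B)/(5 + B) = 2*B/(5 + B))
(39*I(-1))*(-24) = (39*(2*(-1)/(5 - 1)))*(-24) = (39*(2*(-1)/4))*(-24) = (39*(2*(-1)*(¼)))*(-24) = (39*(-½))*(-24) = -39/2*(-24) = 468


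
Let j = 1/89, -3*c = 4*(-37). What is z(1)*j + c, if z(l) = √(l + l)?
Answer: 148/3 + √2/89 ≈ 49.349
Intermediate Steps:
c = 148/3 (c = -4*(-37)/3 = -⅓*(-148) = 148/3 ≈ 49.333)
j = 1/89 ≈ 0.011236
z(l) = √2*√l (z(l) = √(2*l) = √2*√l)
z(1)*j + c = (√2*√1)*(1/89) + 148/3 = (√2*1)*(1/89) + 148/3 = √2*(1/89) + 148/3 = √2/89 + 148/3 = 148/3 + √2/89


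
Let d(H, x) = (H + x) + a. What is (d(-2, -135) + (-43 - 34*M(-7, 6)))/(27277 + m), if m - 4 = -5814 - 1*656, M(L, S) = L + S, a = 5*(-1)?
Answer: -151/20811 ≈ -0.0072558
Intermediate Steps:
a = -5
d(H, x) = -5 + H + x (d(H, x) = (H + x) - 5 = -5 + H + x)
m = -6466 (m = 4 + (-5814 - 1*656) = 4 + (-5814 - 656) = 4 - 6470 = -6466)
(d(-2, -135) + (-43 - 34*M(-7, 6)))/(27277 + m) = ((-5 - 2 - 135) + (-43 - 34*(-7 + 6)))/(27277 - 6466) = (-142 + (-43 - 34*(-1)))/20811 = (-142 + (-43 + 34))*(1/20811) = (-142 - 9)*(1/20811) = -151*1/20811 = -151/20811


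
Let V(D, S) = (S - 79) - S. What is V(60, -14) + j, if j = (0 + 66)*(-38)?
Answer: -2587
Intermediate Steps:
j = -2508 (j = 66*(-38) = -2508)
V(D, S) = -79 (V(D, S) = (-79 + S) - S = -79)
V(60, -14) + j = -79 - 2508 = -2587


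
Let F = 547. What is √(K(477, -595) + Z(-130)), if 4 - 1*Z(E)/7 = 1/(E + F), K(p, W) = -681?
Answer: 2*I*√28388109/417 ≈ 25.554*I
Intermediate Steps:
Z(E) = 28 - 7/(547 + E) (Z(E) = 28 - 7/(E + 547) = 28 - 7/(547 + E))
√(K(477, -595) + Z(-130)) = √(-681 + 7*(2187 + 4*(-130))/(547 - 130)) = √(-681 + 7*(2187 - 520)/417) = √(-681 + 7*(1/417)*1667) = √(-681 + 11669/417) = √(-272308/417) = 2*I*√28388109/417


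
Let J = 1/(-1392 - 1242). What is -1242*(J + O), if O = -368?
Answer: 200647791/439 ≈ 4.5706e+5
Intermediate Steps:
J = -1/2634 (J = 1/(-2634) = -1/2634 ≈ -0.00037965)
-1242*(J + O) = -1242*(-1/2634 - 368) = -1242*(-969313/2634) = 200647791/439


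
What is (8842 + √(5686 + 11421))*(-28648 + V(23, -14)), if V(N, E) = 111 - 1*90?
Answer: -253119934 - 28627*√17107 ≈ -2.5686e+8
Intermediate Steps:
V(N, E) = 21 (V(N, E) = 111 - 90 = 21)
(8842 + √(5686 + 11421))*(-28648 + V(23, -14)) = (8842 + √(5686 + 11421))*(-28648 + 21) = (8842 + √17107)*(-28627) = -253119934 - 28627*√17107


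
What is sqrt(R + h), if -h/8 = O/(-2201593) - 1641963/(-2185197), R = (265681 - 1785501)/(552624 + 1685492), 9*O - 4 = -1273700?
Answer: I*sqrt(52204327033820577552083149631339907371)/2691846133848495309 ≈ 2.6841*I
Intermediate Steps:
O = -1273696/9 (O = 4/9 + (1/9)*(-1273700) = 4/9 - 1273700/9 = -1273696/9 ≈ -1.4152e+5)
R = -379955/559529 (R = -1519820/2238116 = -1519820*1/2238116 = -379955/559529 ≈ -0.67906)
h = -94180493071048/14432743256463 (h = -8*(-1273696/9/(-2201593) - 1641963/(-2185197)) = -8*(-1273696/9*(-1/2201593) - 1641963*(-1/2185197)) = -8*(1273696/19814337 + 547321/728399) = -8*11772561633881/14432743256463 = -94180493071048/14432743256463 ≈ -6.5255)
sqrt(R + h) = sqrt(-379955/559529 - 94180493071048/14432743256463) = sqrt(-58180510071559815557/8075538401545485927) = I*sqrt(52204327033820577552083149631339907371)/2691846133848495309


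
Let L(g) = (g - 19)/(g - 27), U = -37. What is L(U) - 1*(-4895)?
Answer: 39167/8 ≈ 4895.9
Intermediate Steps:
L(g) = (-19 + g)/(-27 + g)
L(U) - 1*(-4895) = (-19 - 37)/(-27 - 37) - 1*(-4895) = -56/(-64) + 4895 = -1/64*(-56) + 4895 = 7/8 + 4895 = 39167/8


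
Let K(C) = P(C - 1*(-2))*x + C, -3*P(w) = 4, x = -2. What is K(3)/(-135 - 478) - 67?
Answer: -123230/1839 ≈ -67.009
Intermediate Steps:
P(w) = -4/3 (P(w) = -1/3*4 = -4/3)
K(C) = 8/3 + C (K(C) = -4/3*(-2) + C = 8/3 + C)
K(3)/(-135 - 478) - 67 = (8/3 + 3)/(-135 - 478) - 67 = (17/3)/(-613) - 67 = (17/3)*(-1/613) - 67 = -17/1839 - 67 = -123230/1839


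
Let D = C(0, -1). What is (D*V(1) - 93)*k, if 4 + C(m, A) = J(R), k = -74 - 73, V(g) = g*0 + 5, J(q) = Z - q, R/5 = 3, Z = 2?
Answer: 26166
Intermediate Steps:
R = 15 (R = 5*3 = 15)
J(q) = 2 - q
V(g) = 5 (V(g) = 0 + 5 = 5)
k = -147
C(m, A) = -17 (C(m, A) = -4 + (2 - 1*15) = -4 + (2 - 15) = -4 - 13 = -17)
D = -17
(D*V(1) - 93)*k = (-17*5 - 93)*(-147) = (-85 - 93)*(-147) = -178*(-147) = 26166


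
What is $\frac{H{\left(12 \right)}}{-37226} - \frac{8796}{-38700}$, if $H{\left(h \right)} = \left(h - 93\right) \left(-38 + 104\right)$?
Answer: $\frac{22263754}{60026925} \approx 0.3709$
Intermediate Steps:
$H{\left(h \right)} = -6138 + 66 h$ ($H{\left(h \right)} = \left(-93 + h\right) 66 = -6138 + 66 h$)
$\frac{H{\left(12 \right)}}{-37226} - \frac{8796}{-38700} = \frac{-6138 + 66 \cdot 12}{-37226} - \frac{8796}{-38700} = \left(-6138 + 792\right) \left(- \frac{1}{37226}\right) - - \frac{733}{3225} = \left(-5346\right) \left(- \frac{1}{37226}\right) + \frac{733}{3225} = \frac{2673}{18613} + \frac{733}{3225} = \frac{22263754}{60026925}$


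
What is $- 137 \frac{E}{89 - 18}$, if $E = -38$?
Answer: $\frac{5206}{71} \approx 73.324$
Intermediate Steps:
$- 137 \frac{E}{89 - 18} = - 137 \left(- \frac{38}{89 - 18}\right) = - 137 \left(- \frac{38}{71}\right) = - 137 \left(\left(-38\right) \frac{1}{71}\right) = \left(-137\right) \left(- \frac{38}{71}\right) = \frac{5206}{71}$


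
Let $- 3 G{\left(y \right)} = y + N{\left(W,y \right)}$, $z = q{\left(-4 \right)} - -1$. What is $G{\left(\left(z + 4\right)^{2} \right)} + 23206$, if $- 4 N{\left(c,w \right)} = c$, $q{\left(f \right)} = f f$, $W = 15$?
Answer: $\frac{92241}{4} \approx 23060.0$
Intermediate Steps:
$q{\left(f \right)} = f^{2}$
$N{\left(c,w \right)} = - \frac{c}{4}$
$z = 17$ ($z = \left(-4\right)^{2} - -1 = 16 + 1 = 17$)
$G{\left(y \right)} = \frac{5}{4} - \frac{y}{3}$ ($G{\left(y \right)} = - \frac{y - \frac{15}{4}}{3} = - \frac{- \frac{15}{4} + y}{3} = \frac{5}{4} - \frac{y}{3}$)
$G{\left(\left(z + 4\right)^{2} \right)} + 23206 = \left(\frac{5}{4} - \frac{\left(17 + 4\right)^{2}}{3}\right) + 23206 = \left(\frac{5}{4} - \frac{21^{2}}{3}\right) + 23206 = \left(\frac{5}{4} - 147\right) + 23206 = - \frac{583}{4} + 23206 = \frac{92241}{4}$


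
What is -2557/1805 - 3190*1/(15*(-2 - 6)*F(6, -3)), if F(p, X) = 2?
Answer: 514427/43320 ≈ 11.875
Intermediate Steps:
-2557/1805 - 3190*1/(15*(-2 - 6)*F(6, -3)) = -2557/1805 - 3190*1/(30*(-2 - 6)) = -2557*1/1805 - 3190/(30*(-8)) = -2557/1805 - 3190/(-240) = -2557/1805 - 3190*(-1/240) = -2557/1805 + 319/24 = 514427/43320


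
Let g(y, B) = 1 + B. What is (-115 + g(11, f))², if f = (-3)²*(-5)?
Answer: 25281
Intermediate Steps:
f = -45 (f = 9*(-5) = -45)
(-115 + g(11, f))² = (-115 + (1 - 45))² = (-115 - 44)² = (-159)² = 25281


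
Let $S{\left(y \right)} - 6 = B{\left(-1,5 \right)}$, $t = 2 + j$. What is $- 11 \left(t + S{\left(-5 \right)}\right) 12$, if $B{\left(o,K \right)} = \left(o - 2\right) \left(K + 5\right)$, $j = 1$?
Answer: $2772$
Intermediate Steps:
$B{\left(o,K \right)} = \left(-2 + o\right) \left(5 + K\right)$
$t = 3$ ($t = 2 + 1 = 3$)
$S{\left(y \right)} = -24$ ($S{\left(y \right)} = 6 + \left(-10 - 10 + 5 \left(-1\right) + 5 \left(-1\right)\right) = 6 - 30 = -24$)
$- 11 \left(t + S{\left(-5 \right)}\right) 12 = - 11 \left(3 - 24\right) 12 = \left(-11\right) \left(-21\right) 12 = 231 \cdot 12 = 2772$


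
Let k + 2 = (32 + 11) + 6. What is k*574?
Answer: 26978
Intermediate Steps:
k = 47 (k = -2 + ((32 + 11) + 6) = -2 + (43 + 6) = -2 + 49 = 47)
k*574 = 47*574 = 26978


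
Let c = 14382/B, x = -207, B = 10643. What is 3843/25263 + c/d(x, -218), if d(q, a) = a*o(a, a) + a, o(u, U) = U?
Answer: 15358955210/100947290479 ≈ 0.15215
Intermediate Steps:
d(q, a) = a + a² (d(q, a) = a*a + a = a² + a = a + a²)
c = 14382/10643 ≈ 1.3513
3843/25263 + c/d(x, -218) = 3843/25263 + 14382/(10643*((-218*(1 - 218)))) = 3843*(1/25263) + 14382/(10643*((-218*(-217)))) = 61/401 + (14382/10643)/47306 = 61/401 + (14382/10643)*(1/47306) = 61/401 + 7191/251738879 = 15358955210/100947290479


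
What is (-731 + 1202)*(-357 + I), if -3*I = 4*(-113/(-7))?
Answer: -1247993/7 ≈ -1.7828e+5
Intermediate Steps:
I = -452/21 (I = -4*(-113/(-7))/3 = -4*(-113*(-⅐))/3 = -4*113/(3*7) = -⅓*452/7 = -452/21 ≈ -21.524)
(-731 + 1202)*(-357 + I) = (-731 + 1202)*(-357 - 452/21) = 471*(-7949/21) = -1247993/7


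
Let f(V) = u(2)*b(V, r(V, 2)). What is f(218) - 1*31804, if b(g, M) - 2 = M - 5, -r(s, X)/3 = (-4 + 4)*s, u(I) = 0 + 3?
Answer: -31813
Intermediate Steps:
u(I) = 3
r(s, X) = 0 (r(s, X) = -3*(-4 + 4)*s = -0*s = -3*0 = 0)
b(g, M) = -3 + M (b(g, M) = 2 + (M - 5) = 2 + (-5 + M) = -3 + M)
f(V) = -9 (f(V) = 3*(-3 + 0) = 3*(-3) = -9)
f(218) - 1*31804 = -9 - 1*31804 = -9 - 31804 = -31813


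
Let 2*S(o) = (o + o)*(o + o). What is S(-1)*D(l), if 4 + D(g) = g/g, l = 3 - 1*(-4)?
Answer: -6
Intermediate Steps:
l = 7 (l = 3 + 4 = 7)
S(o) = 2*o² (S(o) = ((o + o)*(o + o))/2 = ((2*o)*(2*o))/2 = (4*o²)/2 = 2*o²)
D(g) = -3 (D(g) = -4 + g/g = -4 + 1 = -3)
S(-1)*D(l) = (2*(-1)²)*(-3) = (2*1)*(-3) = 2*(-3) = -6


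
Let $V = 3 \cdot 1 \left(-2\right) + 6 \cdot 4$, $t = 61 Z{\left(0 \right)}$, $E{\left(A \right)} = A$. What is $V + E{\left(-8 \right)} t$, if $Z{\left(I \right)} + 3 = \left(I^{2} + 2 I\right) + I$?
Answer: $1482$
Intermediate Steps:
$Z{\left(I \right)} = -3 + I^{2} + 3 I$ ($Z{\left(I \right)} = -3 + \left(\left(I^{2} + 2 I\right) + I\right) = -3 + \left(I^{2} + 3 I\right) = -3 + I^{2} + 3 I$)
$t = -183$ ($t = 61 \left(-3 + 0^{2} + 3 \cdot 0\right) = 61 \left(-3 + 0 + 0\right) = 61 \left(-3\right) = -183$)
$V = 18$ ($V = 3 \left(-2\right) + 24 = -6 + 24 = 18$)
$V + E{\left(-8 \right)} t = 18 - -1464 = 18 + 1464 = 1482$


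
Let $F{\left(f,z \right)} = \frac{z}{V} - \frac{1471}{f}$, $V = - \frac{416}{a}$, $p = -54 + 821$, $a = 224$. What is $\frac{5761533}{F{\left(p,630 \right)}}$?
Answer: $- \frac{4419095811}{261661} \approx -16889.0$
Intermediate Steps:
$p = 767$
$V = - \frac{13}{7}$ ($V = - \frac{416}{224} = \left(-416\right) \frac{1}{224} = - \frac{13}{7} \approx -1.8571$)
$F{\left(f,z \right)} = - \frac{1471}{f} - \frac{7 z}{13}$ ($F{\left(f,z \right)} = \frac{z}{- \frac{13}{7}} - \frac{1471}{f} = z \left(- \frac{7}{13}\right) - \frac{1471}{f} = - \frac{7 z}{13} - \frac{1471}{f} = - \frac{1471}{f} - \frac{7 z}{13}$)
$\frac{5761533}{F{\left(p,630 \right)}} = \frac{5761533}{- \frac{1471}{767} - \frac{4410}{13}} = \frac{5761533}{- \frac{261661}{767}} = 5761533 \left(- \frac{767}{261661}\right) = - \frac{4419095811}{261661}$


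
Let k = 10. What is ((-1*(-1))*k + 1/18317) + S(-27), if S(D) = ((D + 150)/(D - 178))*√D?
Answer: 183171/18317 - 9*I*√3/5 ≈ 10.0 - 3.1177*I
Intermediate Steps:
S(D) = √D*(150 + D)/(-178 + D) (S(D) = ((150 + D)/(-178 + D))*√D = √D*(150 + D)/(-178 + D))
((-1*(-1))*k + 1/18317) + S(-27) = (-1*(-1)*10 + 1/18317) + √(-27)*(150 - 27)/(-178 - 27) = (1*10 + 1/18317) + (3*I*√3)*123/(-205) = (10 + 1/18317) + (3*I*√3)*(-1/205)*123 = 183171/18317 - 9*I*√3/5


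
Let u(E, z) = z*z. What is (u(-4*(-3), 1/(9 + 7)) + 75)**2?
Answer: 368678401/65536 ≈ 5625.6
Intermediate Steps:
u(E, z) = z**2
(u(-4*(-3), 1/(9 + 7)) + 75)**2 = ((1/(9 + 7))**2 + 75)**2 = ((1/16)**2 + 75)**2 = (1/256 + 75)**2 = (19201/256)**2 = 368678401/65536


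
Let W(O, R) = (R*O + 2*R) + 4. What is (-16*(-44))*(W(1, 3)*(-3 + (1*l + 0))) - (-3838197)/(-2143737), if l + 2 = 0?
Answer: -32700414439/714579 ≈ -45762.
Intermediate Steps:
l = -2 (l = -2 + 0 = -2)
W(O, R) = 4 + 2*R + O*R (W(O, R) = (O*R + 2*R) + 4 = (2*R + O*R) + 4 = 4 + 2*R + O*R)
(-16*(-44))*(W(1, 3)*(-3 + (1*l + 0))) - (-3838197)/(-2143737) = (-16*(-44))*((4 + 2*3 + 1*3)*(-3 + (1*(-2) + 0))) - (-3838197)/(-2143737) = 704*((4 + 6 + 3)*(-3 + (-2 + 0))) - (-3838197)*(-1)/2143737 = 704*(13*(-3 - 2)) - 1*1279399/714579 = 704*(13*(-5)) - 1279399/714579 = 704*(-65) - 1279399/714579 = -45760 - 1279399/714579 = -32700414439/714579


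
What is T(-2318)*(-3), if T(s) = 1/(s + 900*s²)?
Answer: -3/4835809282 ≈ -6.2037e-10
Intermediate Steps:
T(-2318)*(-3) = (1/((-2318)*(1 + 900*(-2318))))*(-3) = -1/(2318*(1 - 2086200))*(-3) = -1/2318/(-2086199)*(-3) = -1/2318*(-1/2086199)*(-3) = (1/4835809282)*(-3) = -3/4835809282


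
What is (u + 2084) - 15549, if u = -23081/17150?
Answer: -230947831/17150 ≈ -13466.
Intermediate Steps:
u = -23081/17150 (u = -23081*1/17150 = -23081/17150 ≈ -1.3458)
(u + 2084) - 15549 = (-23081/17150 + 2084) - 15549 = 35717519/17150 - 15549 = -230947831/17150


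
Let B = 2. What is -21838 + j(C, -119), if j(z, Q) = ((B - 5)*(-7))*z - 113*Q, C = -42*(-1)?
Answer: -7509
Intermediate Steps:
C = 42
j(z, Q) = -113*Q + 21*z (j(z, Q) = ((2 - 5)*(-7))*z - 113*Q = (-3*(-7))*z - 113*Q = 21*z - 113*Q = -113*Q + 21*z)
-21838 + j(C, -119) = -21838 + (-113*(-119) + 21*42) = -21838 + (13447 + 882) = -21838 + 14329 = -7509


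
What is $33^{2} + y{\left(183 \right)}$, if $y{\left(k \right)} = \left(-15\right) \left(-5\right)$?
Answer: $1164$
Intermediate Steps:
$y{\left(k \right)} = 75$
$33^{2} + y{\left(183 \right)} = 33^{2} + 75 = 1089 + 75 = 1164$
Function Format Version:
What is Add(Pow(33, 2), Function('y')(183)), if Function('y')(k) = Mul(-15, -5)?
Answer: 1164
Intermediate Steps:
Function('y')(k) = 75
Add(Pow(33, 2), Function('y')(183)) = Add(Pow(33, 2), 75) = Add(1089, 75) = 1164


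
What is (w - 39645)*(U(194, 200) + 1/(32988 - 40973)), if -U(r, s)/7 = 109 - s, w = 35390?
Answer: -4328563844/1597 ≈ -2.7104e+6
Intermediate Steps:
U(r, s) = -763 + 7*s (U(r, s) = -7*(109 - s) = -763 + 7*s)
(w - 39645)*(U(194, 200) + 1/(32988 - 40973)) = (35390 - 39645)*((-763 + 7*200) + 1/(32988 - 40973)) = -4255*((-763 + 1400) + 1/(-7985)) = -4255*(637 - 1/7985) = -4255*5086444/7985 = -4328563844/1597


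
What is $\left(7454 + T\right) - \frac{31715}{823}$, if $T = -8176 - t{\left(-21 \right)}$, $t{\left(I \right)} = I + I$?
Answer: $- \frac{591355}{823} \approx -718.54$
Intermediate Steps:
$t{\left(I \right)} = 2 I$
$T = -8134$ ($T = -8176 - 2 \left(-21\right) = -8176 - -42 = -8176 + 42 = -8134$)
$\left(7454 + T\right) - \frac{31715}{823} = \left(7454 - 8134\right) - \frac{31715}{823} = -680 - \frac{31715}{823} = - \frac{591355}{823}$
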